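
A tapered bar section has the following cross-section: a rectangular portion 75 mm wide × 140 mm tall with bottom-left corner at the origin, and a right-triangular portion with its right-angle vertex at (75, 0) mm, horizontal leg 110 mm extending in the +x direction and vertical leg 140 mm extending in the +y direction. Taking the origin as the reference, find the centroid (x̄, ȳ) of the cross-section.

x̄ = 68.88 mm, ȳ = 60.13 mm

rectangular portion: A = 75 × 140 = 10500.00, centroid at (37.50, 70.00).
triangular portion: A = ½·110·140 = 7700.00, centroid at (111.67, 46.67).
ΣA = 18200.00 mm², ΣAx̄ = 1253583.33 mm³, ΣAȳ = 1094333.33 mm³.
x̄ = 1253583.33/18200.00 = 68.88 mm; ȳ = 1094333.33/18200.00 = 60.13 mm.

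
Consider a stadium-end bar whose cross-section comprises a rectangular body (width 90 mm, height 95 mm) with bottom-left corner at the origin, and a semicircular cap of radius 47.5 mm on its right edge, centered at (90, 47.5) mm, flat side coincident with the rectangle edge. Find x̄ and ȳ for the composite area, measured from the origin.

rectangular body: A = 90 × 95 = 8550.00, centroid at (45.00, 47.50).
semicircular end: A = ½π·47.5² = 3544.11, centroid at (110.16, 47.50).
ΣA = 12094.11 mm²
ΣAx̄ = (8550.00)(45.00) + (3544.11)(110.16) = 775167.75 mm³
ΣAȳ = (8550.00)(47.50) + (3544.11)(47.50) = 574470.19 mm³
x̄ = 775167.75 / 12094.11 = 64.09 mm
ȳ = 574470.19 / 12094.11 = 47.50 mm

x̄ = 64.09 mm, ȳ = 47.50 mm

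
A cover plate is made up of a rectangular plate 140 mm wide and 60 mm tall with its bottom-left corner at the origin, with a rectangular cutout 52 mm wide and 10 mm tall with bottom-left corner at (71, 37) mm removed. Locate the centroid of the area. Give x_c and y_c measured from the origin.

plate: A = 140 × 60 = 8400.00, centroid at (70.00, 30.00).
hole: A = −(52 × 10) = -520.00, centroid at (97.00, 42.00).
ΣA = 7880.00 mm²
ΣAx_c = (8400.00)(70.00) + (-520.00)(97.00) = 537560.00 mm³
ΣAy_c = (8400.00)(30.00) + (-520.00)(42.00) = 230160.00 mm³
x_c = 537560.00 / 7880.00 = 68.22 mm
y_c = 230160.00 / 7880.00 = 29.21 mm

x_c = 68.22 mm, y_c = 29.21 mm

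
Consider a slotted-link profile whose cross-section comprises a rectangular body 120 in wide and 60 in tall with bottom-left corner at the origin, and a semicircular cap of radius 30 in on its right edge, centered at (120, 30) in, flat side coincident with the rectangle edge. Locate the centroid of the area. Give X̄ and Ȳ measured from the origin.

X̄ = 71.94 in, Ȳ = 30.00 in

rectangular body: A = 120 × 60 = 7200.00, centroid at (60.00, 30.00).
semicircular end: A = ½π·30² = 1413.72, centroid at (132.73, 30.00).
ΣA = 8613.72 in², ΣAX̄ = 619646.00 in³, ΣAȲ = 258411.50 in³.
X̄ = 619646.00/8613.72 = 71.94 in; Ȳ = 258411.50/8613.72 = 30.00 in.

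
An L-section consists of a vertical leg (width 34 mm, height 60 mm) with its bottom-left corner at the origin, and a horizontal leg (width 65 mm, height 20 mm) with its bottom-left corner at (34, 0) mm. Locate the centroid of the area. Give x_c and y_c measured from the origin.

vertical leg: A = 34 × 60 = 2040.00, centroid at (17.00, 30.00).
horizontal leg: A = 65 × 20 = 1300.00, centroid at (66.50, 10.00).
ΣA = 3340.00 mm²
ΣAx_c = (2040.00)(17.00) + (1300.00)(66.50) = 121130.00 mm³
ΣAy_c = (2040.00)(30.00) + (1300.00)(10.00) = 74200.00 mm³
x_c = 121130.00 / 3340.00 = 36.27 mm
y_c = 74200.00 / 3340.00 = 22.22 mm

x_c = 36.27 mm, y_c = 22.22 mm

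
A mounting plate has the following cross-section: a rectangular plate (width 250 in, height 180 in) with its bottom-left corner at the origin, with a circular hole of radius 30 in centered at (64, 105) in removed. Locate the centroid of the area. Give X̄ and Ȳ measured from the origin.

plate: A = 250 × 180 = 45000.00, centroid at (125.00, 90.00).
hole: A = −π·30² = -2827.43, centroid at (64.00, 105.00).
ΣA = 42172.57 in², ΣAX̄ = 5444044.26 in³, ΣAȲ = 3753119.49 in³.
X̄ = 5444044.26/42172.57 = 129.09 in; Ȳ = 3753119.49/42172.57 = 88.99 in.

X̄ = 129.09 in, Ȳ = 88.99 in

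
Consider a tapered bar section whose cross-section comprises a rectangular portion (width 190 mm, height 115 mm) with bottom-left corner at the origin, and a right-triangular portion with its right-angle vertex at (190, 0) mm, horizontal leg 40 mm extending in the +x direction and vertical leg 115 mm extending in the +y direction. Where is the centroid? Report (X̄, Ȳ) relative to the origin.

Part | A | x̄ᵢ | ȳᵢ | A·x̄ᵢ | A·ȳᵢ
rectangular portion | 21850.00 | 95.00 | 57.50 | 2075750.00 | 1256375.00
triangular portion | 2300.00 | 203.33 | 38.33 | 467666.67 | 88166.67
Σ | 24150.00 |  |  | 2543416.67 | 1344541.67
X̄ = 2543416.67 / 24150.00 = 105.32 mm
Ȳ = 1344541.67 / 24150.00 = 55.67 mm

X̄ = 105.32 mm, Ȳ = 55.67 mm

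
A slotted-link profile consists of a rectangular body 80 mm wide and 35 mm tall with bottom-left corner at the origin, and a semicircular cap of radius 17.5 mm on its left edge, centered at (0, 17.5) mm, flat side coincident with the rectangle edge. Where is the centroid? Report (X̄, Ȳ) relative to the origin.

rectangular body: A = 80 × 35 = 2800.00, centroid at (40.00, 17.50).
semicircular end: A = ½π·17.5² = 481.06, centroid at (-7.43, 17.50).
ΣA = 3281.06 mm²
ΣAX̄ = (2800.00)(40.00) + (481.06)(-7.43) = 108427.08 mm³
ΣAȲ = (2800.00)(17.50) + (481.06)(17.50) = 57418.49 mm³
X̄ = 108427.08 / 3281.06 = 33.05 mm
Ȳ = 57418.49 / 3281.06 = 17.50 mm

X̄ = 33.05 mm, Ȳ = 17.50 mm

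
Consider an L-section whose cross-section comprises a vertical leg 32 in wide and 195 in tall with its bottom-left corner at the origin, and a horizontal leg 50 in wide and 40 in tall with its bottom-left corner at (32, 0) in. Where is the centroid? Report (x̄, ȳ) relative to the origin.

x̄ = 25.95 in, ȳ = 78.69 in

Part | A | x̄ᵢ | ȳᵢ | A·x̄ᵢ | A·ȳᵢ
vertical leg | 6240.00 | 16.00 | 97.50 | 99840.00 | 608400.00
horizontal leg | 2000.00 | 57.00 | 20.00 | 114000.00 | 40000.00
Σ | 8240.00 |  |  | 213840.00 | 648400.00
x̄ = 213840.00 / 8240.00 = 25.95 in
ȳ = 648400.00 / 8240.00 = 78.69 in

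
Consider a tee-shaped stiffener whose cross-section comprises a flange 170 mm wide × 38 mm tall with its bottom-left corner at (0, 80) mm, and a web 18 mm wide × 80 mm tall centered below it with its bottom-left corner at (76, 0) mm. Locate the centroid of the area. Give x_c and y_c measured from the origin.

x_c = 85.00 mm, y_c = 88.25 mm

web: A = 18 × 80 = 1440.00, centroid at (85.00, 40.00).
flange: A = 170 × 38 = 6460.00, centroid at (85.00, 99.00).
ΣA = 7900.00 mm², ΣAx_c = 671500.00 mm³, ΣAy_c = 697140.00 mm³.
x_c = 671500.00/7900.00 = 85.00 mm; y_c = 697140.00/7900.00 = 88.25 mm.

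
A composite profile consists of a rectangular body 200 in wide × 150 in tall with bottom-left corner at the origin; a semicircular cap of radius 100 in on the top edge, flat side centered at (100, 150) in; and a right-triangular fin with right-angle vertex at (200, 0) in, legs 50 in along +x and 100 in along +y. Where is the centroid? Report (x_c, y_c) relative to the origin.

Part | A | x̄ᵢ | ȳᵢ | A·x̄ᵢ | A·ȳᵢ
rectangular body | 30000.00 | 100.00 | 75.00 | 3000000.00 | 2250000.00
semicircular top | 15707.96 | 100.00 | 192.44 | 1570796.33 | 3022861.16
triangular fin | 2500.00 | 216.67 | 33.33 | 541666.67 | 83333.33
Σ | 48207.96 |  |  | 5112462.99 | 5356194.49
x_c = 5112462.99 / 48207.96 = 106.05 in
y_c = 5356194.49 / 48207.96 = 111.11 in

x_c = 106.05 in, y_c = 111.11 in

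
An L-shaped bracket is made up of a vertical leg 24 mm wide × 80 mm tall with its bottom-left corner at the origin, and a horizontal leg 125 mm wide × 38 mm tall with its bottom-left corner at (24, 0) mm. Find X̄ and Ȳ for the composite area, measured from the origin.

vertical leg: A = 24 × 80 = 1920.00, centroid at (12.00, 40.00).
horizontal leg: A = 125 × 38 = 4750.00, centroid at (86.50, 19.00).
ΣA = 6670.00 mm²
ΣAX̄ = (1920.00)(12.00) + (4750.00)(86.50) = 433915.00 mm³
ΣAȲ = (1920.00)(40.00) + (4750.00)(19.00) = 167050.00 mm³
X̄ = 433915.00 / 6670.00 = 65.05 mm
Ȳ = 167050.00 / 6670.00 = 25.04 mm

X̄ = 65.05 mm, Ȳ = 25.04 mm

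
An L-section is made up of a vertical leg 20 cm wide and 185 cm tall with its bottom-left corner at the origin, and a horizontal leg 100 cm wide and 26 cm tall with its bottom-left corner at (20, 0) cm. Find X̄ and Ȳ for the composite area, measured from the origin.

vertical leg: A = 20 × 185 = 3700.00, centroid at (10.00, 92.50).
horizontal leg: A = 100 × 26 = 2600.00, centroid at (70.00, 13.00).
ΣA = 6300.00 cm², ΣAX̄ = 219000.00 cm³, ΣAȲ = 376050.00 cm³.
X̄ = 219000.00/6300.00 = 34.76 cm; Ȳ = 376050.00/6300.00 = 59.69 cm.

X̄ = 34.76 cm, Ȳ = 59.69 cm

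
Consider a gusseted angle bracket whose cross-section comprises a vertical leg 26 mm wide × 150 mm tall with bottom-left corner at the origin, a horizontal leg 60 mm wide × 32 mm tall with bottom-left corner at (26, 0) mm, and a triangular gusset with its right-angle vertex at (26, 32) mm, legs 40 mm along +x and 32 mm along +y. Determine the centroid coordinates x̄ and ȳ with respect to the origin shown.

Part | A | x̄ᵢ | ȳᵢ | A·x̄ᵢ | A·ȳᵢ
vertical leg | 3900.00 | 13.00 | 75.00 | 50700.00 | 292500.00
horizontal leg | 1920.00 | 56.00 | 16.00 | 107520.00 | 30720.00
gusset | 640.00 | 39.33 | 42.67 | 25173.33 | 27306.67
Σ | 6460.00 |  |  | 183393.33 | 350526.67
x̄ = 183393.33 / 6460.00 = 28.39 mm
ȳ = 350526.67 / 6460.00 = 54.26 mm

x̄ = 28.39 mm, ȳ = 54.26 mm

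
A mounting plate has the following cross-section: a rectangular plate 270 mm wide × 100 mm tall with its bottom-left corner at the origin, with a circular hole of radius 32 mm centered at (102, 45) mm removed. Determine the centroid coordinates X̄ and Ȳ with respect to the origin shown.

plate: A = 270 × 100 = 27000.00, centroid at (135.00, 50.00).
hole: A = −π·32² = -3216.99, centroid at (102.00, 45.00).
ΣA = 23783.01 mm², ΣAX̄ = 3316866.93 mm³, ΣAȲ = 1205235.41 mm³.
X̄ = 3316866.93/23783.01 = 139.46 mm; Ȳ = 1205235.41/23783.01 = 50.68 mm.

X̄ = 139.46 mm, Ȳ = 50.68 mm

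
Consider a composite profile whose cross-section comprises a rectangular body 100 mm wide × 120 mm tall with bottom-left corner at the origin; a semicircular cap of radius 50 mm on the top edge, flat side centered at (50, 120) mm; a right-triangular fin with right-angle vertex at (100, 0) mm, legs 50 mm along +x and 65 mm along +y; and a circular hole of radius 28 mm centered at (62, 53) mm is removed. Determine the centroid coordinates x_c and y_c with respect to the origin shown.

rectangular body: A = 100 × 120 = 12000.00, centroid at (50.00, 60.00).
semicircular top: A = ½π·50² = 3926.99, centroid at (50.00, 141.22).
triangular fin: A = ½·50·65 = 1625.00, centroid at (116.67, 21.67).
hole: A = −π·28² = -2463.01, centroid at (62.00, 53.00).
ΣA = 15088.98 mm², ΣAx_c = 833226.34 mm³, ΣAy_c = 1179241.11 mm³.
x_c = 833226.34/15088.98 = 55.22 mm; y_c = 1179241.11/15088.98 = 78.15 mm.

x_c = 55.22 mm, y_c = 78.15 mm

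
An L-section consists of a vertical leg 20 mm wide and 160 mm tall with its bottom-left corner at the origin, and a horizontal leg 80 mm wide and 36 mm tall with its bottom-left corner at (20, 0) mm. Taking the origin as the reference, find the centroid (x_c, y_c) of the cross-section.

x_c = 33.68 mm, y_c = 50.63 mm

vertical leg: A = 20 × 160 = 3200.00, centroid at (10.00, 80.00).
horizontal leg: A = 80 × 36 = 2880.00, centroid at (60.00, 18.00).
ΣA = 6080.00 mm²
ΣAx_c = (3200.00)(10.00) + (2880.00)(60.00) = 204800.00 mm³
ΣAy_c = (3200.00)(80.00) + (2880.00)(18.00) = 307840.00 mm³
x_c = 204800.00 / 6080.00 = 33.68 mm
y_c = 307840.00 / 6080.00 = 50.63 mm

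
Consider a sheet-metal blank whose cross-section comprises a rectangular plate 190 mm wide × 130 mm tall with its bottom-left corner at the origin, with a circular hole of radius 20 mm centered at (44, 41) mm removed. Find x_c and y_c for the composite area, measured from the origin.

plate: A = 190 × 130 = 24700.00, centroid at (95.00, 65.00).
hole: A = −π·20² = -1256.64, centroid at (44.00, 41.00).
ΣA = 23443.36 mm²
ΣAx_c = (24700.00)(95.00) + (-1256.64)(44.00) = 2291207.97 mm³
ΣAy_c = (24700.00)(65.00) + (-1256.64)(41.00) = 1553977.88 mm³
x_c = 2291207.97 / 23443.36 = 97.73 mm
y_c = 1553977.88 / 23443.36 = 66.29 mm

x_c = 97.73 mm, y_c = 66.29 mm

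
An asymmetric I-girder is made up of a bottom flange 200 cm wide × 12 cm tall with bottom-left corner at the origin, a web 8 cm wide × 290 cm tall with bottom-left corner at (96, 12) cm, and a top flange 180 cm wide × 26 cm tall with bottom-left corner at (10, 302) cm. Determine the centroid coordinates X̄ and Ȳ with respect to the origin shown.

bottom flange: A = 200 × 12 = 2400.00, centroid at (100.00, 6.00).
web: A = 8 × 290 = 2320.00, centroid at (100.00, 157.00).
top flange: A = 180 × 26 = 4680.00, centroid at (100.00, 315.00).
ΣA = 9400.00 cm²
ΣAX̄ = (2400.00)(100.00) + (2320.00)(100.00) + (4680.00)(100.00) = 940000.00 cm³
ΣAȲ = (2400.00)(6.00) + (2320.00)(157.00) + (4680.00)(315.00) = 1852840.00 cm³
X̄ = 940000.00 / 9400.00 = 100.00 cm
Ȳ = 1852840.00 / 9400.00 = 197.11 cm

X̄ = 100.00 cm, Ȳ = 197.11 cm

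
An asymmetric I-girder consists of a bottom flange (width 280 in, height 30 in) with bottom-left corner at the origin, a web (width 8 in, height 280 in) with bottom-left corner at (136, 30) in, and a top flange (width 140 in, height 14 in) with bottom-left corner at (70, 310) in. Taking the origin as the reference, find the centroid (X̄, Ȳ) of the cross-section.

bottom flange: A = 280 × 30 = 8400.00, centroid at (140.00, 15.00).
web: A = 8 × 280 = 2240.00, centroid at (140.00, 170.00).
top flange: A = 140 × 14 = 1960.00, centroid at (140.00, 317.00).
ΣA = 12600.00 in², ΣAX̄ = 1764000.00 in³, ΣAȲ = 1128120.00 in³.
X̄ = 1764000.00/12600.00 = 140.00 in; Ȳ = 1128120.00/12600.00 = 89.53 in.

X̄ = 140.00 in, Ȳ = 89.53 in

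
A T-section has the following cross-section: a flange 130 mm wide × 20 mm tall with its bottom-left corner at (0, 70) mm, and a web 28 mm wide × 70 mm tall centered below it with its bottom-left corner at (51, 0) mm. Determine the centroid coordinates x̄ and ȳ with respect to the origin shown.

web: A = 28 × 70 = 1960.00, centroid at (65.00, 35.00).
flange: A = 130 × 20 = 2600.00, centroid at (65.00, 80.00).
ΣA = 4560.00 mm²
ΣAx̄ = (1960.00)(65.00) + (2600.00)(65.00) = 296400.00 mm³
ΣAȳ = (1960.00)(35.00) + (2600.00)(80.00) = 276600.00 mm³
x̄ = 296400.00 / 4560.00 = 65.00 mm
ȳ = 276600.00 / 4560.00 = 60.66 mm

x̄ = 65.00 mm, ȳ = 60.66 mm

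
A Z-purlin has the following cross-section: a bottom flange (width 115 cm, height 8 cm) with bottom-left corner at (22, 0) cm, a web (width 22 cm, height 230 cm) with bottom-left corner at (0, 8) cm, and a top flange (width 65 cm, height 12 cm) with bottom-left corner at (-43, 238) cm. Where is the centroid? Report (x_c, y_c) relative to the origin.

x_c = 17.84 cm, y_c = 120.77 cm

bottom flange: A = 115 × 8 = 920.00, centroid at (79.50, 4.00).
web: A = 22 × 230 = 5060.00, centroid at (11.00, 123.00).
top flange: A = 65 × 12 = 780.00, centroid at (-10.50, 244.00).
ΣA = 6760.00 cm²
ΣAx_c = (920.00)(79.50) + (5060.00)(11.00) + (780.00)(-10.50) = 120610.00 cm³
ΣAy_c = (920.00)(4.00) + (5060.00)(123.00) + (780.00)(244.00) = 816380.00 cm³
x_c = 120610.00 / 6760.00 = 17.84 cm
y_c = 816380.00 / 6760.00 = 120.77 cm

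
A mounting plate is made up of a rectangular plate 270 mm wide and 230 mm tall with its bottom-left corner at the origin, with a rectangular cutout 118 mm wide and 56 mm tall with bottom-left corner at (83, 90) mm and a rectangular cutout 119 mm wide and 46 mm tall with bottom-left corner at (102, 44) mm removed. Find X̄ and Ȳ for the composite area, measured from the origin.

plate: A = 270 × 230 = 62100.00, centroid at (135.00, 115.00).
hole 1: A = −(118 × 56) = -6608.00, centroid at (142.00, 118.00).
hole 2: A = −(119 × 46) = -5474.00, centroid at (161.50, 67.00).
ΣA = 50018.00 mm²
ΣAX̄ = (62100.00)(135.00) + (-6608.00)(142.00) + (-5474.00)(161.50) = 6561113.00 mm³
ΣAȲ = (62100.00)(115.00) + (-6608.00)(118.00) + (-5474.00)(67.00) = 5994998.00 mm³
X̄ = 6561113.00 / 50018.00 = 131.18 mm
Ȳ = 5994998.00 / 50018.00 = 119.86 mm

X̄ = 131.18 mm, Ȳ = 119.86 mm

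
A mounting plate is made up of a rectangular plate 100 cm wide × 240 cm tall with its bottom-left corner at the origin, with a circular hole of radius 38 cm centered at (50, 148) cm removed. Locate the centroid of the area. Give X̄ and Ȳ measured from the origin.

X̄ = 50.00 cm, Ȳ = 113.47 cm

Part | A | x̄ᵢ | ȳᵢ | A·x̄ᵢ | A·ȳᵢ
plate | 24000.00 | 50.00 | 120.00 | 1200000.00 | 2880000.00
hole | -4536.46 | 50.00 | 148.00 | -226822.99 | -671396.05
Σ | 19463.54 |  |  | 973177.01 | 2208603.95
X̄ = 973177.01 / 19463.54 = 50.00 cm
Ȳ = 2208603.95 / 19463.54 = 113.47 cm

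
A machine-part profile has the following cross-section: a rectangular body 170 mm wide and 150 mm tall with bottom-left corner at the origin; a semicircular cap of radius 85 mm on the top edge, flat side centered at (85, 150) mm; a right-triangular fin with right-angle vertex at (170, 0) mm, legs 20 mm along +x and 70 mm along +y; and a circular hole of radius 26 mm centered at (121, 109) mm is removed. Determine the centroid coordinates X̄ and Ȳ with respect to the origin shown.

rectangular body: A = 170 × 150 = 25500.00, centroid at (85.00, 75.00).
semicircular top: A = ½π·85² = 11349.00, centroid at (85.00, 186.08).
triangular fin: A = ½·20·70 = 700.00, centroid at (176.67, 23.33).
hole: A = −π·26² = -2123.72, centroid at (121.00, 109.00).
ΣA = 35425.29 mm²
ΣAX̄ = (25500.00)(85.00) + (11349.00)(85.00) + (700.00)(176.67) + (-2123.72)(121.00) = 2998862.25 mm³
ΣAȲ = (25500.00)(75.00) + (11349.00)(186.08) + (700.00)(23.33) + (-2123.72)(109.00) = 3809115.41 mm³
X̄ = 2998862.25 / 35425.29 = 84.65 mm
Ȳ = 3809115.41 / 35425.29 = 107.53 mm

X̄ = 84.65 mm, Ȳ = 107.53 mm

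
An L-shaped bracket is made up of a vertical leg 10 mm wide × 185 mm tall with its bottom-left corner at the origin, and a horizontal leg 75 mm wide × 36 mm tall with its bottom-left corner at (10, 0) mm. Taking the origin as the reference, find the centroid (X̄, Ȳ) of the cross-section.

X̄ = 30.22 mm, Ȳ = 48.29 mm

Part | A | x̄ᵢ | ȳᵢ | A·x̄ᵢ | A·ȳᵢ
vertical leg | 1850.00 | 5.00 | 92.50 | 9250.00 | 171125.00
horizontal leg | 2700.00 | 47.50 | 18.00 | 128250.00 | 48600.00
Σ | 4550.00 |  |  | 137500.00 | 219725.00
X̄ = 137500.00 / 4550.00 = 30.22 mm
Ȳ = 219725.00 / 4550.00 = 48.29 mm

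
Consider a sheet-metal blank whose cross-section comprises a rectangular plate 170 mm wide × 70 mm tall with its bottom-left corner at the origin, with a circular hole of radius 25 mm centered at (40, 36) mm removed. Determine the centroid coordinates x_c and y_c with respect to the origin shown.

x_c = 93.89 mm, y_c = 34.80 mm

Part | A | x̄ᵢ | ȳᵢ | A·x̄ᵢ | A·ȳᵢ
plate | 11900.00 | 85.00 | 35.00 | 1011500.00 | 416500.00
hole | -1963.50 | 40.00 | 36.00 | -78539.82 | -70685.83
Σ | 9936.50 |  |  | 932960.18 | 345814.17
x_c = 932960.18 / 9936.50 = 93.89 mm
y_c = 345814.17 / 9936.50 = 34.80 mm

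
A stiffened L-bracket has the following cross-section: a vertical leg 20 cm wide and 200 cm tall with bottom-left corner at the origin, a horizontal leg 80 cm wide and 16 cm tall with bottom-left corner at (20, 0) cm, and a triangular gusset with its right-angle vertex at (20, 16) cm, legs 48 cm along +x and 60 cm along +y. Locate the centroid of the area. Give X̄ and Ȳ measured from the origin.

X̄ = 25.10 cm, Ȳ = 68.76 cm

vertical leg: A = 20 × 200 = 4000.00, centroid at (10.00, 100.00).
horizontal leg: A = 80 × 16 = 1280.00, centroid at (60.00, 8.00).
gusset: A = ½·48·60 = 1440.00, centroid at (36.00, 36.00).
ΣA = 6720.00 cm², ΣAX̄ = 168640.00 cm³, ΣAȲ = 462080.00 cm³.
X̄ = 168640.00/6720.00 = 25.10 cm; Ȳ = 462080.00/6720.00 = 68.76 cm.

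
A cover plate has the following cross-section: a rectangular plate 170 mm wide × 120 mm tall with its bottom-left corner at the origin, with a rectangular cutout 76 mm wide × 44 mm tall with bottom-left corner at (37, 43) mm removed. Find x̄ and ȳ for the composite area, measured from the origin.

Part | A | x̄ᵢ | ȳᵢ | A·x̄ᵢ | A·ȳᵢ
plate | 20400.00 | 85.00 | 60.00 | 1734000.00 | 1224000.00
hole | -3344.00 | 75.00 | 65.00 | -250800.00 | -217360.00
Σ | 17056.00 |  |  | 1483200.00 | 1006640.00
x̄ = 1483200.00 / 17056.00 = 86.96 mm
ȳ = 1006640.00 / 17056.00 = 59.02 mm

x̄ = 86.96 mm, ȳ = 59.02 mm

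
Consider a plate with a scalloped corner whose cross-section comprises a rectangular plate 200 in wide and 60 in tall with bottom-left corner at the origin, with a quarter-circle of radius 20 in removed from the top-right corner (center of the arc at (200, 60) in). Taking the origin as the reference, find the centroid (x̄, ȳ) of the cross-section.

Part | A | x̄ᵢ | ȳᵢ | A·x̄ᵢ | A·ȳᵢ
plate | 12000.00 | 100.00 | 30.00 | 1200000.00 | 360000.00
removed quarter-circle | -314.16 | 191.51 | 51.51 | -60165.19 | -16182.89
Σ | 11685.84 |  |  | 1139834.81 | 343817.11
x̄ = 1139834.81 / 11685.84 = 97.54 in
ȳ = 343817.11 / 11685.84 = 29.42 in

x̄ = 97.54 in, ȳ = 29.42 in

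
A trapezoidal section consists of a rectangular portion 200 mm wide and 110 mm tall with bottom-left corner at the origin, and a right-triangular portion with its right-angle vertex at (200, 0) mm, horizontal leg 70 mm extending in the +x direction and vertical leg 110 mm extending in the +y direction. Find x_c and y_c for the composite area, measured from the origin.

x_c = 118.37 mm, y_c = 52.27 mm

rectangular portion: A = 200 × 110 = 22000.00, centroid at (100.00, 55.00).
triangular portion: A = ½·70·110 = 3850.00, centroid at (223.33, 36.67).
ΣA = 25850.00 mm²
ΣAx_c = (22000.00)(100.00) + (3850.00)(223.33) = 3059833.33 mm³
ΣAy_c = (22000.00)(55.00) + (3850.00)(36.67) = 1351166.67 mm³
x_c = 3059833.33 / 25850.00 = 118.37 mm
y_c = 1351166.67 / 25850.00 = 52.27 mm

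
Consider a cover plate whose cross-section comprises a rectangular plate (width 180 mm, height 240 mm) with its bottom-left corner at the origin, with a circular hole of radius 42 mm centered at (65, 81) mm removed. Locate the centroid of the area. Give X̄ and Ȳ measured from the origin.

plate: A = 180 × 240 = 43200.00, centroid at (90.00, 120.00).
hole: A = −π·42² = -5541.77, centroid at (65.00, 81.00).
ΣA = 37658.23 mm², ΣAX̄ = 3527784.99 mm³, ΣAȲ = 4735116.68 mm³.
X̄ = 3527784.99/37658.23 = 93.68 mm; Ȳ = 4735116.68/37658.23 = 125.74 mm.

X̄ = 93.68 mm, Ȳ = 125.74 mm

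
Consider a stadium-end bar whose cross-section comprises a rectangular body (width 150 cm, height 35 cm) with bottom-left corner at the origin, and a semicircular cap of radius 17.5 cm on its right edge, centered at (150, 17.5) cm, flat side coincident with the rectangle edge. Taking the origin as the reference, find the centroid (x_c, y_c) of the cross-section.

rectangular body: A = 150 × 35 = 5250.00, centroid at (75.00, 17.50).
semicircular end: A = ½π·17.5² = 481.06, centroid at (157.43, 17.50).
ΣA = 5731.06 cm²
ΣAx_c = (5250.00)(75.00) + (481.06)(157.43) = 469481.37 cm³
ΣAy_c = (5250.00)(17.50) + (481.06)(17.50) = 100293.49 cm³
x_c = 469481.37 / 5731.06 = 81.92 cm
y_c = 100293.49 / 5731.06 = 17.50 cm

x_c = 81.92 cm, y_c = 17.50 cm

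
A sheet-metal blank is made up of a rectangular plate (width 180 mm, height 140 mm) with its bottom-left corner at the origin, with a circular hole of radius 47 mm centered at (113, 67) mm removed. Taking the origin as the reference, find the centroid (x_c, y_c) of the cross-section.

plate: A = 180 × 140 = 25200.00, centroid at (90.00, 70.00).
hole: A = −π·47² = -6939.78, centroid at (113.00, 67.00).
ΣA = 18260.22 mm², ΣAx_c = 1483805.07 mm³, ΣAy_c = 1299034.86 mm³.
x_c = 1483805.07/18260.22 = 81.26 mm; y_c = 1299034.86/18260.22 = 71.14 mm.

x_c = 81.26 mm, y_c = 71.14 mm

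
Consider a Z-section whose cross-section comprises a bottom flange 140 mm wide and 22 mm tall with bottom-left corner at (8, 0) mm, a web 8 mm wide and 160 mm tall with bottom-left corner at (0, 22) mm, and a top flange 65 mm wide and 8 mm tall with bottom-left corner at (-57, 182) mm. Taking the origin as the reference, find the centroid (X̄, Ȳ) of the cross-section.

bottom flange: A = 140 × 22 = 3080.00, centroid at (78.00, 11.00).
web: A = 8 × 160 = 1280.00, centroid at (4.00, 102.00).
top flange: A = 65 × 8 = 520.00, centroid at (-24.50, 186.00).
ΣA = 4880.00 mm²
ΣAX̄ = (3080.00)(78.00) + (1280.00)(4.00) + (520.00)(-24.50) = 232620.00 mm³
ΣAȲ = (3080.00)(11.00) + (1280.00)(102.00) + (520.00)(186.00) = 261160.00 mm³
X̄ = 232620.00 / 4880.00 = 47.67 mm
Ȳ = 261160.00 / 4880.00 = 53.52 mm

X̄ = 47.67 mm, Ȳ = 53.52 mm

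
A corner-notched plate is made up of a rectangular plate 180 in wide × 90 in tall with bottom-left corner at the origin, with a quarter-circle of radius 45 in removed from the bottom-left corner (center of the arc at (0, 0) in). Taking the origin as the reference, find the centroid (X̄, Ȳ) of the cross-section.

plate: A = 180 × 90 = 16200.00, centroid at (90.00, 45.00).
removed quarter-circle: A = −¼π·45² = -1590.43, centroid at (19.10, 19.10).
ΣA = 14609.57 in², ΣAX̄ = 1427625.00 in³, ΣAȲ = 698625.00 in³.
X̄ = 1427625.00/14609.57 = 97.72 in; Ȳ = 698625.00/14609.57 = 47.82 in.

X̄ = 97.72 in, Ȳ = 47.82 in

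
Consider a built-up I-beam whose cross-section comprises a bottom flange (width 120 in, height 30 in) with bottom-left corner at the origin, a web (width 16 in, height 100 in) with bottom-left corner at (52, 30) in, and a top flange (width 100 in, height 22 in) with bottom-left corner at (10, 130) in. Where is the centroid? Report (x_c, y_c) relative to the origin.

x_c = 60.00 in, y_c = 66.51 in

bottom flange: A = 120 × 30 = 3600.00, centroid at (60.00, 15.00).
web: A = 16 × 100 = 1600.00, centroid at (60.00, 80.00).
top flange: A = 100 × 22 = 2200.00, centroid at (60.00, 141.00).
ΣA = 7400.00 in²
ΣAx_c = (3600.00)(60.00) + (1600.00)(60.00) + (2200.00)(60.00) = 444000.00 in³
ΣAy_c = (3600.00)(15.00) + (1600.00)(80.00) + (2200.00)(141.00) = 492200.00 in³
x_c = 444000.00 / 7400.00 = 60.00 in
y_c = 492200.00 / 7400.00 = 66.51 in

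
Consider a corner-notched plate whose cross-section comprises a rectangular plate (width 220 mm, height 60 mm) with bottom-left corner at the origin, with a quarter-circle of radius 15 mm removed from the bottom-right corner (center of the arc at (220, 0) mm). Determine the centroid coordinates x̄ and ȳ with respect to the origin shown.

x̄ = 108.59 mm, ȳ = 30.32 mm

plate: A = 220 × 60 = 13200.00, centroid at (110.00, 30.00).
removed quarter-circle: A = −¼π·15² = -176.71, centroid at (213.63, 6.37).
ΣA = 13023.29 mm²
ΣAx̄ = (13200.00)(110.00) + (-176.71)(213.63) = 1414247.79 mm³
ΣAȳ = (13200.00)(30.00) + (-176.71)(6.37) = 394875.00 mm³
x̄ = 1414247.79 / 13023.29 = 108.59 mm
ȳ = 394875.00 / 13023.29 = 30.32 mm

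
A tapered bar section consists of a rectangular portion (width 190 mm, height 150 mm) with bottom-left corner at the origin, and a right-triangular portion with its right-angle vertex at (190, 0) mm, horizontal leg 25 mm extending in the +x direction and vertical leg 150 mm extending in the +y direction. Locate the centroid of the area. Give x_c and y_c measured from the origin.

x_c = 101.38 mm, y_c = 73.46 mm

rectangular portion: A = 190 × 150 = 28500.00, centroid at (95.00, 75.00).
triangular portion: A = ½·25·150 = 1875.00, centroid at (198.33, 50.00).
ΣA = 30375.00 mm², ΣAx_c = 3079375.00 mm³, ΣAy_c = 2231250.00 mm³.
x_c = 3079375.00/30375.00 = 101.38 mm; y_c = 2231250.00/30375.00 = 73.46 mm.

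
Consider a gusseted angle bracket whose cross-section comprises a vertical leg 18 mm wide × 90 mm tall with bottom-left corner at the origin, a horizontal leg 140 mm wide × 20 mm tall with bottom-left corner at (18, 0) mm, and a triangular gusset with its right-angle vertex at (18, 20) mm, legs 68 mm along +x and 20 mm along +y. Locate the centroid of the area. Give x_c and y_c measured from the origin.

Part | A | x̄ᵢ | ȳᵢ | A·x̄ᵢ | A·ȳᵢ
vertical leg | 1620.00 | 9.00 | 45.00 | 14580.00 | 72900.00
horizontal leg | 2800.00 | 88.00 | 10.00 | 246400.00 | 28000.00
gusset | 680.00 | 40.67 | 26.67 | 27653.33 | 18133.33
Σ | 5100.00 |  |  | 288633.33 | 119033.33
x_c = 288633.33 / 5100.00 = 56.59 mm
y_c = 119033.33 / 5100.00 = 23.34 mm

x_c = 56.59 mm, y_c = 23.34 mm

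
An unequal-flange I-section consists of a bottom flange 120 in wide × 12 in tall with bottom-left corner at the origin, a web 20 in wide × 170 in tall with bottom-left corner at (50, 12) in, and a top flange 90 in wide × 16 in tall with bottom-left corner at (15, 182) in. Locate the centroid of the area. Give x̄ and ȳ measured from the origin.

bottom flange: A = 120 × 12 = 1440.00, centroid at (60.00, 6.00).
web: A = 20 × 170 = 3400.00, centroid at (60.00, 97.00).
top flange: A = 90 × 16 = 1440.00, centroid at (60.00, 190.00).
ΣA = 6280.00 in², ΣAx̄ = 376800.00 in³, ΣAȳ = 612040.00 in³.
x̄ = 376800.00/6280.00 = 60.00 in; ȳ = 612040.00/6280.00 = 97.46 in.

x̄ = 60.00 in, ȳ = 97.46 in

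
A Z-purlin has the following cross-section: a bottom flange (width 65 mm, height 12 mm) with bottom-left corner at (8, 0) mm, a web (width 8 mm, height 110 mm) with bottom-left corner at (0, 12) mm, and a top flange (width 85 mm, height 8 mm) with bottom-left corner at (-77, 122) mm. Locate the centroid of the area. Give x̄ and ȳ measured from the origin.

x̄ = 4.98 mm, ȳ = 63.81 mm

Part | A | x̄ᵢ | ȳᵢ | A·x̄ᵢ | A·ȳᵢ
bottom flange | 780.00 | 40.50 | 6.00 | 31590.00 | 4680.00
web | 880.00 | 4.00 | 67.00 | 3520.00 | 58960.00
top flange | 680.00 | -34.50 | 126.00 | -23460.00 | 85680.00
Σ | 2340.00 |  |  | 11650.00 | 149320.00
x̄ = 11650.00 / 2340.00 = 4.98 mm
ȳ = 149320.00 / 2340.00 = 63.81 mm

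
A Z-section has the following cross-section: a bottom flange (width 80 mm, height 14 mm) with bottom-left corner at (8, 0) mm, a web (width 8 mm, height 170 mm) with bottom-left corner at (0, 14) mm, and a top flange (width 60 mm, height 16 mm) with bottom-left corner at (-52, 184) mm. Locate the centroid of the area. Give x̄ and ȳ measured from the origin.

bottom flange: A = 80 × 14 = 1120.00, centroid at (48.00, 7.00).
web: A = 8 × 170 = 1360.00, centroid at (4.00, 99.00).
top flange: A = 60 × 16 = 960.00, centroid at (-22.00, 192.00).
ΣA = 3440.00 mm²
ΣAx̄ = (1120.00)(48.00) + (1360.00)(4.00) + (960.00)(-22.00) = 38080.00 mm³
ΣAȳ = (1120.00)(7.00) + (1360.00)(99.00) + (960.00)(192.00) = 326800.00 mm³
x̄ = 38080.00 / 3440.00 = 11.07 mm
ȳ = 326800.00 / 3440.00 = 95.00 mm

x̄ = 11.07 mm, ȳ = 95.00 mm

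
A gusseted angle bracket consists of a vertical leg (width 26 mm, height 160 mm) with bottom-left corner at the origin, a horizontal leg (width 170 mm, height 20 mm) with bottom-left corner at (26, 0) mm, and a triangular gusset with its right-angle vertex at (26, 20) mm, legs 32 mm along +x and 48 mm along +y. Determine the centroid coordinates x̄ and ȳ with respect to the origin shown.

x̄ = 55.19 mm, ȳ = 47.36 mm

vertical leg: A = 26 × 160 = 4160.00, centroid at (13.00, 80.00).
horizontal leg: A = 170 × 20 = 3400.00, centroid at (111.00, 10.00).
gusset: A = ½·32·48 = 768.00, centroid at (36.67, 36.00).
ΣA = 8328.00 mm²
ΣAx̄ = (4160.00)(13.00) + (3400.00)(111.00) + (768.00)(36.67) = 459640.00 mm³
ΣAȳ = (4160.00)(80.00) + (3400.00)(10.00) + (768.00)(36.00) = 394448.00 mm³
x̄ = 459640.00 / 8328.00 = 55.19 mm
ȳ = 394448.00 / 8328.00 = 47.36 mm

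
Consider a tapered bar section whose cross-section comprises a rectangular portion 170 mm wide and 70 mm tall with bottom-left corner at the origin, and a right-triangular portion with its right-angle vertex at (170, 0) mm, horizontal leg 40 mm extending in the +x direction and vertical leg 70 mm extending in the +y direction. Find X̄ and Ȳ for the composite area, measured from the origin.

rectangular portion: A = 170 × 70 = 11900.00, centroid at (85.00, 35.00).
triangular portion: A = ½·40·70 = 1400.00, centroid at (183.33, 23.33).
ΣA = 13300.00 mm²
ΣAX̄ = (11900.00)(85.00) + (1400.00)(183.33) = 1268166.67 mm³
ΣAȲ = (11900.00)(35.00) + (1400.00)(23.33) = 449166.67 mm³
X̄ = 1268166.67 / 13300.00 = 95.35 mm
Ȳ = 449166.67 / 13300.00 = 33.77 mm

X̄ = 95.35 mm, Ȳ = 33.77 mm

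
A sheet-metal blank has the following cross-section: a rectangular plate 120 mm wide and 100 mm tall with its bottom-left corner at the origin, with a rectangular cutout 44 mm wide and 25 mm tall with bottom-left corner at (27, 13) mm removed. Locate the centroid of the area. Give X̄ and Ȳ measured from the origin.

Part | A | x̄ᵢ | ȳᵢ | A·x̄ᵢ | A·ȳᵢ
plate | 12000.00 | 60.00 | 50.00 | 720000.00 | 600000.00
hole | -1100.00 | 49.00 | 25.50 | -53900.00 | -28050.00
Σ | 10900.00 |  |  | 666100.00 | 571950.00
X̄ = 666100.00 / 10900.00 = 61.11 mm
Ȳ = 571950.00 / 10900.00 = 52.47 mm

X̄ = 61.11 mm, Ȳ = 52.47 mm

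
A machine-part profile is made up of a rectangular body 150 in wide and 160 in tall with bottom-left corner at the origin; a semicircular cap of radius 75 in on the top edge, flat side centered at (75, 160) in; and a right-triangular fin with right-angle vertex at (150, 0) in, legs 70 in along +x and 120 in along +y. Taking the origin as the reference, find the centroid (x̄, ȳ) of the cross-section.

x̄ = 86.15 in, ȳ = 102.14 in

rectangular body: A = 150 × 160 = 24000.00, centroid at (75.00, 80.00).
semicircular top: A = ½π·75² = 8835.73, centroid at (75.00, 191.83).
triangular fin: A = ½·70·120 = 4200.00, centroid at (173.33, 40.00).
ΣA = 37035.73 in², ΣAx̄ = 3190679.70 in³, ΣAȳ = 3782966.69 in³.
x̄ = 3190679.70/37035.73 = 86.15 in; ȳ = 3782966.69/37035.73 = 102.14 in.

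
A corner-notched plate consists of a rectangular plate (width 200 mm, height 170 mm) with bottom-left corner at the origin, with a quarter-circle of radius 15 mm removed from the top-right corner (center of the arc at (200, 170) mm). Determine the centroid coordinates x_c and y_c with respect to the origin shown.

x_c = 99.51 mm, y_c = 84.59 mm

plate: A = 200 × 170 = 34000.00, centroid at (100.00, 85.00).
removed quarter-circle: A = −¼π·15² = -176.71, centroid at (193.63, 163.63).
ΣA = 33823.29 mm², ΣAx_c = 3365782.08 mm³, ΣAy_c = 2861083.52 mm³.
x_c = 3365782.08/33823.29 = 99.51 mm; y_c = 2861083.52/33823.29 = 84.59 mm.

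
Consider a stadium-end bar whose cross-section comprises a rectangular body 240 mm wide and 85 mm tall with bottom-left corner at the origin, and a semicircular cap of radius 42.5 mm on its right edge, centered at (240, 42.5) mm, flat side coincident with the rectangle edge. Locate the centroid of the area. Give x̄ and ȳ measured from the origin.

Part | A | x̄ᵢ | ȳᵢ | A·x̄ᵢ | A·ȳᵢ
rectangular body | 20400.00 | 120.00 | 42.50 | 2448000.00 | 867000.00
semicircular end | 2837.25 | 258.04 | 42.50 | 732117.29 | 120583.16
Σ | 23237.25 |  |  | 3180117.29 | 987583.16
x̄ = 3180117.29 / 23237.25 = 136.85 mm
ȳ = 987583.16 / 23237.25 = 42.50 mm

x̄ = 136.85 mm, ȳ = 42.50 mm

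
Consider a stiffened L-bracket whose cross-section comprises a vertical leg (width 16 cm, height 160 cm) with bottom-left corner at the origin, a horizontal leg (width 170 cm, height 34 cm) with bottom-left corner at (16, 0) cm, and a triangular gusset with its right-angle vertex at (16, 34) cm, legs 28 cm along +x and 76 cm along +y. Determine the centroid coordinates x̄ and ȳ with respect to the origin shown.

x̄ = 67.12 cm, ȳ = 38.94 cm

vertical leg: A = 16 × 160 = 2560.00, centroid at (8.00, 80.00).
horizontal leg: A = 170 × 34 = 5780.00, centroid at (101.00, 17.00).
gusset: A = ½·28·76 = 1064.00, centroid at (25.33, 59.33).
ΣA = 9404.00 cm²
ΣAx̄ = (2560.00)(8.00) + (5780.00)(101.00) + (1064.00)(25.33) = 631214.67 cm³
ΣAȳ = (2560.00)(80.00) + (5780.00)(17.00) + (1064.00)(59.33) = 366190.67 cm³
x̄ = 631214.67 / 9404.00 = 67.12 cm
ȳ = 366190.67 / 9404.00 = 38.94 cm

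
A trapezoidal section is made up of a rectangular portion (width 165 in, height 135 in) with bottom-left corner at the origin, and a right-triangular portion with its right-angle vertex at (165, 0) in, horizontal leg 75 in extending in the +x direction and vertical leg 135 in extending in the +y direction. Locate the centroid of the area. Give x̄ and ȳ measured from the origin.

x̄ = 102.41 in, ȳ = 63.33 in

rectangular portion: A = 165 × 135 = 22275.00, centroid at (82.50, 67.50).
triangular portion: A = ½·75·135 = 5062.50, centroid at (190.00, 45.00).
ΣA = 27337.50 in²
ΣAx̄ = (22275.00)(82.50) + (5062.50)(190.00) = 2799562.50 in³
ΣAȳ = (22275.00)(67.50) + (5062.50)(45.00) = 1731375.00 in³
x̄ = 2799562.50 / 27337.50 = 102.41 in
ȳ = 1731375.00 / 27337.50 = 63.33 in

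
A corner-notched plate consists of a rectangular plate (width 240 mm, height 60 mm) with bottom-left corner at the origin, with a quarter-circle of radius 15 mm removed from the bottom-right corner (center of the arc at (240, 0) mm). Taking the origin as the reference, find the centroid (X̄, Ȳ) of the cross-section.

Part | A | x̄ᵢ | ȳᵢ | A·x̄ᵢ | A·ȳᵢ
plate | 14400.00 | 120.00 | 30.00 | 1728000.00 | 432000.00
removed quarter-circle | -176.71 | 233.63 | 6.37 | -41286.50 | -1125.00
Σ | 14223.29 |  |  | 1686713.50 | 430875.00
X̄ = 1686713.50 / 14223.29 = 118.59 mm
Ȳ = 430875.00 / 14223.29 = 30.29 mm

X̄ = 118.59 mm, Ȳ = 30.29 mm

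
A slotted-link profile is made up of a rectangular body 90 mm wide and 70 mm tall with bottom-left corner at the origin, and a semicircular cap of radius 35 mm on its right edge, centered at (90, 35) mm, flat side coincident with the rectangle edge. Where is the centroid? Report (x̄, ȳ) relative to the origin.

Part | A | x̄ᵢ | ȳᵢ | A·x̄ᵢ | A·ȳᵢ
rectangular body | 6300.00 | 45.00 | 35.00 | 283500.00 | 220500.00
semicircular end | 1924.23 | 104.85 | 35.00 | 201763.63 | 67347.89
Σ | 8224.23 |  |  | 485263.63 | 287847.89
x̄ = 485263.63 / 8224.23 = 59.00 mm
ȳ = 287847.89 / 8224.23 = 35.00 mm

x̄ = 59.00 mm, ȳ = 35.00 mm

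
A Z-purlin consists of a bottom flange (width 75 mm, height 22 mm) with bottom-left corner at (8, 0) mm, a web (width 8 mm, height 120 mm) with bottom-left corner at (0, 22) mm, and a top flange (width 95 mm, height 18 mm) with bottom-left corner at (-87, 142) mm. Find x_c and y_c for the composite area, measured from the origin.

x_c = 2.63 mm, y_c = 82.19 mm

bottom flange: A = 75 × 22 = 1650.00, centroid at (45.50, 11.00).
web: A = 8 × 120 = 960.00, centroid at (4.00, 82.00).
top flange: A = 95 × 18 = 1710.00, centroid at (-39.50, 151.00).
ΣA = 4320.00 mm², ΣAx_c = 11370.00 mm³, ΣAy_c = 355080.00 mm³.
x_c = 11370.00/4320.00 = 2.63 mm; y_c = 355080.00/4320.00 = 82.19 mm.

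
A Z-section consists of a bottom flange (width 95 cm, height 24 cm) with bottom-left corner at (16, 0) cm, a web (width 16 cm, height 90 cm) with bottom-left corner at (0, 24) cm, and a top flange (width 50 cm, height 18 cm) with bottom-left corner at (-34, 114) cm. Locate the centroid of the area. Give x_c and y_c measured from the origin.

x_c = 32.08 cm, y_c = 51.39 cm

Part | A | x̄ᵢ | ȳᵢ | A·x̄ᵢ | A·ȳᵢ
bottom flange | 2280.00 | 63.50 | 12.00 | 144780.00 | 27360.00
web | 1440.00 | 8.00 | 69.00 | 11520.00 | 99360.00
top flange | 900.00 | -9.00 | 123.00 | -8100.00 | 110700.00
Σ | 4620.00 |  |  | 148200.00 | 237420.00
x_c = 148200.00 / 4620.00 = 32.08 cm
y_c = 237420.00 / 4620.00 = 51.39 cm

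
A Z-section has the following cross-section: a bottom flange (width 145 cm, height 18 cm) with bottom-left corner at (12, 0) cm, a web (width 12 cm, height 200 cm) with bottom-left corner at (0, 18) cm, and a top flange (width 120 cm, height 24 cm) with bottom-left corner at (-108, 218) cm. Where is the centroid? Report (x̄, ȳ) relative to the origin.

x̄ = 12.26 cm, ȳ = 122.83 cm

bottom flange: A = 145 × 18 = 2610.00, centroid at (84.50, 9.00).
web: A = 12 × 200 = 2400.00, centroid at (6.00, 118.00).
top flange: A = 120 × 24 = 2880.00, centroid at (-48.00, 230.00).
ΣA = 7890.00 cm², ΣAx̄ = 96705.00 cm³, ΣAȳ = 969090.00 cm³.
x̄ = 96705.00/7890.00 = 12.26 cm; ȳ = 969090.00/7890.00 = 122.83 cm.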